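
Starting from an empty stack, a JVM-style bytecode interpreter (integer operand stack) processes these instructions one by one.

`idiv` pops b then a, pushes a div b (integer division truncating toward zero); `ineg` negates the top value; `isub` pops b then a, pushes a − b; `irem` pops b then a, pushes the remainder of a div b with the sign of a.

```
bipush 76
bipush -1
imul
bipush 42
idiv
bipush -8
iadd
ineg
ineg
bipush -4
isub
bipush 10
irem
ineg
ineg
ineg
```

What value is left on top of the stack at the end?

5

bipush 76 -> [76]
bipush -1 -> [76, -1]
imul      -> [-76]
bipush 42 -> [-76, 42]
idiv      -> [-1]
bipush -8 -> [-1, -8]
iadd      -> [-9]
ineg      -> [9]
ineg      -> [-9]
bipush -4 -> [-9, -4]
isub      -> [-5]
bipush 10 -> [-5, 10]
irem      -> [-5]
ineg      -> [5]
ineg      -> [-5]
ineg      -> [5]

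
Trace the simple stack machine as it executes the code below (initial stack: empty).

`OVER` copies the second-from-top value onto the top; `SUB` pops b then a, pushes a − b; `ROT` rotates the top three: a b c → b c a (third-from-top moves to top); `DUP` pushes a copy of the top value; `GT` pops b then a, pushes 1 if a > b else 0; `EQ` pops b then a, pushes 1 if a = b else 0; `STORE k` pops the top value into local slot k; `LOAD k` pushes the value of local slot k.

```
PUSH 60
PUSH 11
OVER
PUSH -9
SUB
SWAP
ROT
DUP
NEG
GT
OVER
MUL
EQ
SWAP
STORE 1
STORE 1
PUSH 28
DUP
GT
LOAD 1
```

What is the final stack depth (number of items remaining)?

PUSH 60 -> [60]
PUSH 11 -> [60, 11]
OVER    -> [60, 11, 60]
PUSH -9 -> [60, 11, 60, -9]
SUB     -> [60, 11, 69]
SWAP    -> [60, 69, 11]
ROT     -> [69, 11, 60]
DUP     -> [69, 11, 60, 60]
NEG     -> [69, 11, 60, -60]
GT      -> [69, 11, 1]
OVER    -> [69, 11, 1, 11]
MUL     -> [69, 11, 11]
EQ      -> [69, 1]
SWAP    -> [1, 69]
STORE 1 -> [1]
STORE 1 -> []
PUSH 28 -> [28]
DUP     -> [28, 28]
GT      -> [0]
LOAD 1  -> [0, 1]

2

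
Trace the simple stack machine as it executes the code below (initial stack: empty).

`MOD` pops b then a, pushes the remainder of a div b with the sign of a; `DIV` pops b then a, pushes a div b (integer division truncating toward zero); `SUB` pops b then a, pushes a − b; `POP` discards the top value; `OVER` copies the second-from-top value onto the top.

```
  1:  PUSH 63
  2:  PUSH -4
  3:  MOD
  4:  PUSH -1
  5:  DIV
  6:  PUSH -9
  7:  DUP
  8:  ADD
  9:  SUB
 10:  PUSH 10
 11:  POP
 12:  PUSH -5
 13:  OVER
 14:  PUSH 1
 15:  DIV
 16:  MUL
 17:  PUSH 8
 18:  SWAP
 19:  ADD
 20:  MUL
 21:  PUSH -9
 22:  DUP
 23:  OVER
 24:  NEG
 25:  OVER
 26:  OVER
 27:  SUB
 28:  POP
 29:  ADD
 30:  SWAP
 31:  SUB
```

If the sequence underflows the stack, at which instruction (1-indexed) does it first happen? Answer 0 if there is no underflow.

PUSH 63 -> [63]
PUSH -4 -> [63, -4]
MOD     -> [3]
PUSH -1 -> [3, -1]
DIV     -> [-3]
PUSH -9 -> [-3, -9]
DUP     -> [-3, -9, -9]
ADD     -> [-3, -18]
SUB     -> [15]
PUSH 10 -> [15, 10]
POP     -> [15]
PUSH -5 -> [15, -5]
OVER    -> [15, -5, 15]
PUSH 1  -> [15, -5, 15, 1]
DIV     -> [15, -5, 15]
MUL     -> [15, -75]
PUSH 8  -> [15, -75, 8]
SWAP    -> [15, 8, -75]
ADD     -> [15, -67]
MUL     -> [-1005]
PUSH -9 -> [-1005, -9]
DUP     -> [-1005, -9, -9]
OVER    -> [-1005, -9, -9, -9]
NEG     -> [-1005, -9, -9, 9]
OVER    -> [-1005, -9, -9, 9, -9]
OVER    -> [-1005, -9, -9, 9, -9, 9]
SUB     -> [-1005, -9, -9, 9, -18]
POP     -> [-1005, -9, -9, 9]
ADD     -> [-1005, -9, 0]
SWAP    -> [-1005, 0, -9]
SUB     -> [-1005, 9]

0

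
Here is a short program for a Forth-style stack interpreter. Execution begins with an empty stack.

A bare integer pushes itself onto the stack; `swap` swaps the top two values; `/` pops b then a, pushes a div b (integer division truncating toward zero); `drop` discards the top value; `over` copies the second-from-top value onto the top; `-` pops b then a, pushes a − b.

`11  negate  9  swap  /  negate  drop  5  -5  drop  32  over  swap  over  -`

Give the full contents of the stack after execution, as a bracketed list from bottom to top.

11      11
negate  -11
9       -11 9
swap    9 -11
/       0
negate  0
drop    (empty)
5       5
-5      5 -5
drop    5
32      5 32
over    5 32 5
swap    5 5 32
over    5 5 32 5
-       5 5 27

[5, 5, 27]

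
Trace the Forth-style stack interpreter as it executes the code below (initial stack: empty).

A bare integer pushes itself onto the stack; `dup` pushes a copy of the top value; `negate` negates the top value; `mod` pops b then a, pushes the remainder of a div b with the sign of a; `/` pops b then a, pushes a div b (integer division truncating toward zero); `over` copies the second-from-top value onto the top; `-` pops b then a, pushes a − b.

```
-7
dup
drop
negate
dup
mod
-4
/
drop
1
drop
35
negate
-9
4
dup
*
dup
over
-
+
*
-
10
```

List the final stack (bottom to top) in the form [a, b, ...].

[109, 10]

-7     → -7
dup    → -7 -7
drop   → -7
negate → 7
dup    → 7 7
mod    → 0
-4     → 0 -4
/      → 0
drop   → (empty)
1      → 1
drop   → (empty)
35     → 35
negate → -35
-9     → -35 -9
4      → -35 -9 4
dup    → -35 -9 4 4
*      → -35 -9 16
dup    → -35 -9 16 16
over   → -35 -9 16 16 16
-      → -35 -9 16 0
+      → -35 -9 16
*      → -35 -144
-      → 109
10     → 109 10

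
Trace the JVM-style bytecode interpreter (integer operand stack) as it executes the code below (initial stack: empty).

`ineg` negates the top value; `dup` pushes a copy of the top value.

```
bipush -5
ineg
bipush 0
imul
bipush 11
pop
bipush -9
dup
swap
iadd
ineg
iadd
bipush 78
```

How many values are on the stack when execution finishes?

bipush -5 : [-5]
ineg      : [5]
bipush 0  : [5, 0]
imul      : [0]
bipush 11 : [0, 11]
pop       : [0]
bipush -9 : [0, -9]
dup       : [0, -9, -9]
swap      : [0, -9, -9]
iadd      : [0, -18]
ineg      : [0, 18]
iadd      : [18]
bipush 78 : [18, 78]

2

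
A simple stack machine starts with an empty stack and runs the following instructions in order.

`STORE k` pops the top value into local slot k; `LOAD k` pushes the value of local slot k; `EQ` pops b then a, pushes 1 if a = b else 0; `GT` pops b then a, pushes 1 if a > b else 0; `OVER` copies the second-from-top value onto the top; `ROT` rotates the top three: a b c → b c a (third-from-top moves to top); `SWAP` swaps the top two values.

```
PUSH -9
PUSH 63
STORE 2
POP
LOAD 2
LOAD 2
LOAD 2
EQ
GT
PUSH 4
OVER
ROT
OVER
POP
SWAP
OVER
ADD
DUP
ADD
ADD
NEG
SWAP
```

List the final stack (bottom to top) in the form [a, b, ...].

[-5, 4]

PUSH -9 : -9
PUSH 63 : -9 63
STORE 2 : -9
POP     : (empty)
LOAD 2  : 63
LOAD 2  : 63 63
LOAD 2  : 63 63 63
EQ      : 63 1
GT      : 1
PUSH 4  : 1 4
OVER    : 1 4 1
ROT     : 4 1 1
OVER    : 4 1 1 1
POP     : 4 1 1
SWAP    : 4 1 1
OVER    : 4 1 1 1
ADD     : 4 1 2
DUP     : 4 1 2 2
ADD     : 4 1 4
ADD     : 4 5
NEG     : 4 -5
SWAP    : -5 4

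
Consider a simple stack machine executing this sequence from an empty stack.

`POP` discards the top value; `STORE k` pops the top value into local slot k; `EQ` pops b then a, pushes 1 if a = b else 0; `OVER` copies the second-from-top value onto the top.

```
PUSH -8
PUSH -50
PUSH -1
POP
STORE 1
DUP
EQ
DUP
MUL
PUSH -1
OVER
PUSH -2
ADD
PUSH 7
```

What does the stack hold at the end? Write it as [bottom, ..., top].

[1, -1, -1, 7]

PUSH -8   [-8]
PUSH -50  [-8, -50]
PUSH -1   [-8, -50, -1]
POP       [-8, -50]
STORE 1   [-8]
DUP       [-8, -8]
EQ        [1]
DUP       [1, 1]
MUL       [1]
PUSH -1   [1, -1]
OVER      [1, -1, 1]
PUSH -2   [1, -1, 1, -2]
ADD       [1, -1, -1]
PUSH 7    [1, -1, -1, 7]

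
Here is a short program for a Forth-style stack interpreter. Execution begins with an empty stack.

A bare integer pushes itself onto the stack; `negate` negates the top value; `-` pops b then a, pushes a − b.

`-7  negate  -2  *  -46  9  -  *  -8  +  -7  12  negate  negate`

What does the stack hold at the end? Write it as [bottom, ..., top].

[762, -7, 12]

-7     : -7
negate : 7
-2     : 7 -2
*      : -14
-46    : -14 -46
9      : -14 -46 9
-      : -14 -55
*      : 770
-8     : 770 -8
+      : 762
-7     : 762 -7
12     : 762 -7 12
negate : 762 -7 -12
negate : 762 -7 12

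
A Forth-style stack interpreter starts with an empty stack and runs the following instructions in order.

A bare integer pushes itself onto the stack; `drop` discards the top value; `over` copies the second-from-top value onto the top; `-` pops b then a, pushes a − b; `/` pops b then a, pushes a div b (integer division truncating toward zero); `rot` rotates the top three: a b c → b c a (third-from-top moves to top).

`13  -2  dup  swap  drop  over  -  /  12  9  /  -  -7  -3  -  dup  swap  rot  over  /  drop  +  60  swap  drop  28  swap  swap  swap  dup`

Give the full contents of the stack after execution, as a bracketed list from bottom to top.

13   : [13]
-2   : [13, -2]
dup  : [13, -2, -2]
swap : [13, -2, -2]
drop : [13, -2]
over : [13, -2, 13]
-    : [13, -15]
/    : [0]
12   : [0, 12]
9    : [0, 12, 9]
/    : [0, 1]
-    : [-1]
-7   : [-1, -7]
-3   : [-1, -7, -3]
-    : [-1, -4]
dup  : [-1, -4, -4]
swap : [-1, -4, -4]
rot  : [-4, -4, -1]
over : [-4, -4, -1, -4]
/    : [-4, -4, 0]
drop : [-4, -4]
+    : [-8]
60   : [-8, 60]
swap : [60, -8]
drop : [60]
28   : [60, 28]
swap : [28, 60]
swap : [60, 28]
swap : [28, 60]
dup  : [28, 60, 60]

[28, 60, 60]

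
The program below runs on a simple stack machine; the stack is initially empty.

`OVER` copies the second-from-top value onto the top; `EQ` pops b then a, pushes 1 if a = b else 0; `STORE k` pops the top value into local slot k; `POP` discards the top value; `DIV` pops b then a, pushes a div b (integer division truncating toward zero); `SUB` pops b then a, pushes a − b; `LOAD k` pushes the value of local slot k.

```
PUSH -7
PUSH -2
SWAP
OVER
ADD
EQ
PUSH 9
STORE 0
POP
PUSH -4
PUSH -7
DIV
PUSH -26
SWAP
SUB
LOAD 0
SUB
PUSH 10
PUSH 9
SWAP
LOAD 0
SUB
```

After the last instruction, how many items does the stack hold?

PUSH -7   [-7]
PUSH -2   [-7, -2]
SWAP      [-2, -7]
OVER      [-2, -7, -2]
ADD       [-2, -9]
EQ        [0]
PUSH 9    [0, 9]
STORE 0   [0]
POP       []
PUSH -4   [-4]
PUSH -7   [-4, -7]
DIV       [0]
PUSH -26  [0, -26]
SWAP      [-26, 0]
SUB       [-26]
LOAD 0    [-26, 9]
SUB       [-35]
PUSH 10   [-35, 10]
PUSH 9    [-35, 10, 9]
SWAP      [-35, 9, 10]
LOAD 0    [-35, 9, 10, 9]
SUB       [-35, 9, 1]

3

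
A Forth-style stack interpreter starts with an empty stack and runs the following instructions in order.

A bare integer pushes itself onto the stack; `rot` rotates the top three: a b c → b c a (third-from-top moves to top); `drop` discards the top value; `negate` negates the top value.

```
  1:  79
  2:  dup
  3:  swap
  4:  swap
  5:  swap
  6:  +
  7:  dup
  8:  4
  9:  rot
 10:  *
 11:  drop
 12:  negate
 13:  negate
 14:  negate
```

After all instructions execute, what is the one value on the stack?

-158

79      79
dup     79 79
swap    79 79
swap    79 79
swap    79 79
+       158
dup     158 158
4       158 158 4
rot     158 4 158
*       158 632
drop    158
negate  -158
negate  158
negate  -158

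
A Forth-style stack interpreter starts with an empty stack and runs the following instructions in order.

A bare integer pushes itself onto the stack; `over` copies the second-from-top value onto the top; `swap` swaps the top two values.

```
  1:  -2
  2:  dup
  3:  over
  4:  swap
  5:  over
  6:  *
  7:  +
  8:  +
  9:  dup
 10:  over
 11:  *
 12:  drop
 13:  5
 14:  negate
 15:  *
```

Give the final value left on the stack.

0

-2      [-2]
dup     [-2, -2]
over    [-2, -2, -2]
swap    [-2, -2, -2]
over    [-2, -2, -2, -2]
*       [-2, -2, 4]
+       [-2, 2]
+       [0]
dup     [0, 0]
over    [0, 0, 0]
*       [0, 0]
drop    [0]
5       [0, 5]
negate  [0, -5]
*       [0]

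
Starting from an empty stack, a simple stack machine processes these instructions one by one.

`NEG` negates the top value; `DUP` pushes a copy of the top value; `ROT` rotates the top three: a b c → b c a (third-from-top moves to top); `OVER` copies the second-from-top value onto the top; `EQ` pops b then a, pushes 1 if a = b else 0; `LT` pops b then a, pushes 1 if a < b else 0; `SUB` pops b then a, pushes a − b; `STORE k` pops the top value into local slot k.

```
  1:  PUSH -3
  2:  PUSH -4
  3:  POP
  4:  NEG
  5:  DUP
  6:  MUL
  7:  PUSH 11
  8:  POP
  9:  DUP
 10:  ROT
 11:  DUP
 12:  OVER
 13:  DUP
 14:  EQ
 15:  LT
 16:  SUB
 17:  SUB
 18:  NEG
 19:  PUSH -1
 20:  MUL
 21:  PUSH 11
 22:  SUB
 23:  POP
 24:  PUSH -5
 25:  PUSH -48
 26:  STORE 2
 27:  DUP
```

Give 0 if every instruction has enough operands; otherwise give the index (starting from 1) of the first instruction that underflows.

PUSH -3  -3
PUSH -4  -3 -4
POP      -3
NEG      3
DUP      3 3
MUL      9
PUSH 11  9 11
POP      9
DUP      9 9
ROT  — needs 3 operands, stack has 2 → underflow

10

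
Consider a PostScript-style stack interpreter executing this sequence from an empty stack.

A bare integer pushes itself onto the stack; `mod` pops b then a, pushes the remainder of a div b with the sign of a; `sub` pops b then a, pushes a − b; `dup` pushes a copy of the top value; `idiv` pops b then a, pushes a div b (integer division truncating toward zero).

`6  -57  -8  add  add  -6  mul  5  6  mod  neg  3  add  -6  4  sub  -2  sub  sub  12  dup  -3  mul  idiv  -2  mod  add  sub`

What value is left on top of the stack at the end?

6    : 6
-57  : 6 -57
-8   : 6 -57 -8
add  : 6 -65
add  : -59
-6   : -59 -6
mul  : 354
5    : 354 5
6    : 354 5 6
mod  : 354 5
neg  : 354 -5
3    : 354 -5 3
add  : 354 -2
-6   : 354 -2 -6
4    : 354 -2 -6 4
sub  : 354 -2 -10
-2   : 354 -2 -10 -2
sub  : 354 -2 -8
sub  : 354 6
12   : 354 6 12
dup  : 354 6 12 12
-3   : 354 6 12 12 -3
mul  : 354 6 12 -36
idiv : 354 6 0
-2   : 354 6 0 -2
mod  : 354 6 0
add  : 354 6
sub  : 348

348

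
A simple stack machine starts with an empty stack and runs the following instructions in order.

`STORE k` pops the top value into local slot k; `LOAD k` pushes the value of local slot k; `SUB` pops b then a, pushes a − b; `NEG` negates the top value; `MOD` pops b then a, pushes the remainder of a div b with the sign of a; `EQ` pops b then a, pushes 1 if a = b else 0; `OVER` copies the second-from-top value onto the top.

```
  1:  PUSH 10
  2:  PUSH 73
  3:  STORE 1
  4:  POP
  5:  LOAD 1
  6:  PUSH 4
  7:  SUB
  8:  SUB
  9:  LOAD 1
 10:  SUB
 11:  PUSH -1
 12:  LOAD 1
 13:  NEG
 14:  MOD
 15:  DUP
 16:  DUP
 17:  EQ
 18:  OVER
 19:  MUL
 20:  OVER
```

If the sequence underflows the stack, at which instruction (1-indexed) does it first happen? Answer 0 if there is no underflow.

8

PUSH 10 -> [10]
PUSH 73 -> [10, 73]
STORE 1 -> [10]
POP     -> []
LOAD 1  -> [73]
PUSH 4  -> [73, 4]
SUB     -> [69]
SUB  — needs 2 operands, stack has 1 → underflow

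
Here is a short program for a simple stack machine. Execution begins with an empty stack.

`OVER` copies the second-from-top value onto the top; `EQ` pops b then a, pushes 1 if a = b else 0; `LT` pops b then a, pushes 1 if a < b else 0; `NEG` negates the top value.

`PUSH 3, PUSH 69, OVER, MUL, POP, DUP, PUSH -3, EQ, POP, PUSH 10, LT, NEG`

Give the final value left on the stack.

-1

PUSH 3  : 3
PUSH 69 : 3 69
OVER    : 3 69 3
MUL     : 3 207
POP     : 3
DUP     : 3 3
PUSH -3 : 3 3 -3
EQ      : 3 0
POP     : 3
PUSH 10 : 3 10
LT      : 1
NEG     : -1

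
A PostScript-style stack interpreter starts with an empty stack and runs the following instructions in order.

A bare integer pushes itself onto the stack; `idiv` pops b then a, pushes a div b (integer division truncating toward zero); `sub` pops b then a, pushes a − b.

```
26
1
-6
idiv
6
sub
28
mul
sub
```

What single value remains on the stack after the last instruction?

26   → [26]
1    → [26, 1]
-6   → [26, 1, -6]
idiv → [26, 0]
6    → [26, 0, 6]
sub  → [26, -6]
28   → [26, -6, 28]
mul  → [26, -168]
sub  → [194]

194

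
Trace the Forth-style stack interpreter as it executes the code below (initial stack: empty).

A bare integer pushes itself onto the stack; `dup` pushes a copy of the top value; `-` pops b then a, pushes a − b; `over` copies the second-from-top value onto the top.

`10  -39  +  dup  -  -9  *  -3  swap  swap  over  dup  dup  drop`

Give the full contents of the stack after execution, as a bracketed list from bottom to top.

10   : 10
-39  : 10 -39
+    : -29
dup  : -29 -29
-    : 0
-9   : 0 -9
*    : 0
-3   : 0 -3
swap : -3 0
swap : 0 -3
over : 0 -3 0
dup  : 0 -3 0 0
dup  : 0 -3 0 0 0
drop : 0 -3 0 0

[0, -3, 0, 0]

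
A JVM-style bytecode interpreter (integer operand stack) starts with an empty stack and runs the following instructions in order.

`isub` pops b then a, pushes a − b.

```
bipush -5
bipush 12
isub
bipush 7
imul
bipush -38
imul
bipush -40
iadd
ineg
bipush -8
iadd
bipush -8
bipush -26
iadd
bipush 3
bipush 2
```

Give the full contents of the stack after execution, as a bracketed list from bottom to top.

bipush -5  : -5
bipush 12  : -5 12
isub       : -17
bipush 7   : -17 7
imul       : -119
bipush -38 : -119 -38
imul       : 4522
bipush -40 : 4522 -40
iadd       : 4482
ineg       : -4482
bipush -8  : -4482 -8
iadd       : -4490
bipush -8  : -4490 -8
bipush -26 : -4490 -8 -26
iadd       : -4490 -34
bipush 3   : -4490 -34 3
bipush 2   : -4490 -34 3 2

[-4490, -34, 3, 2]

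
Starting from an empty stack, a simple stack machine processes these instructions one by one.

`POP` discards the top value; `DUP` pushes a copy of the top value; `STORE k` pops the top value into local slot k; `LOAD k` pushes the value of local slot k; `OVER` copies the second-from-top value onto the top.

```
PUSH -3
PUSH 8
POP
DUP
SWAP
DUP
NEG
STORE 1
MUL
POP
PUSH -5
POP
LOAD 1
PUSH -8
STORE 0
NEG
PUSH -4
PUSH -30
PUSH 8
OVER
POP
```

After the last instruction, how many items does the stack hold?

PUSH -3  → [-3]
PUSH 8   → [-3, 8]
POP      → [-3]
DUP      → [-3, -3]
SWAP     → [-3, -3]
DUP      → [-3, -3, -3]
NEG      → [-3, -3, 3]
STORE 1  → [-3, -3]
MUL      → [9]
POP      → []
PUSH -5  → [-5]
POP      → []
LOAD 1   → [3]
PUSH -8  → [3, -8]
STORE 0  → [3]
NEG      → [-3]
PUSH -4  → [-3, -4]
PUSH -30 → [-3, -4, -30]
PUSH 8   → [-3, -4, -30, 8]
OVER     → [-3, -4, -30, 8, -30]
POP      → [-3, -4, -30, 8]

4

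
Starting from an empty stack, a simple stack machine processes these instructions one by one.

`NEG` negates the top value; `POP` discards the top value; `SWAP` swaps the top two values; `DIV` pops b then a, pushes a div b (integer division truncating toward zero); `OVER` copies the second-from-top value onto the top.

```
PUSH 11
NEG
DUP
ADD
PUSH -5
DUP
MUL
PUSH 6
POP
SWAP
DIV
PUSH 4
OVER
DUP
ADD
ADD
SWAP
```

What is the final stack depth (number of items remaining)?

2

PUSH 11 → 11
NEG     → -11
DUP     → -11 -11
ADD     → -22
PUSH -5 → -22 -5
DUP     → -22 -5 -5
MUL     → -22 25
PUSH 6  → -22 25 6
POP     → -22 25
SWAP    → 25 -22
DIV     → -1
PUSH 4  → -1 4
OVER    → -1 4 -1
DUP     → -1 4 -1 -1
ADD     → -1 4 -2
ADD     → -1 2
SWAP    → 2 -1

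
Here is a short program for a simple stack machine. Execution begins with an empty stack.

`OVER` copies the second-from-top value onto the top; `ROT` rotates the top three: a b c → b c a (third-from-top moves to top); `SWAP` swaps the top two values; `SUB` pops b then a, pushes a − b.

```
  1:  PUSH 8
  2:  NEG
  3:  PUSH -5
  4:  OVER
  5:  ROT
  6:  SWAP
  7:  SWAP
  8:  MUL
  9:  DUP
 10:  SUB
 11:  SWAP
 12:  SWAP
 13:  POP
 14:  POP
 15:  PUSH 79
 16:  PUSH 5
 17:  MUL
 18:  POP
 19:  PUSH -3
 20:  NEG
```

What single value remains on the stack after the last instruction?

3

PUSH 8   [8]
NEG      [-8]
PUSH -5  [-8, -5]
OVER     [-8, -5, -8]
ROT      [-5, -8, -8]
SWAP     [-5, -8, -8]
SWAP     [-5, -8, -8]
MUL      [-5, 64]
DUP      [-5, 64, 64]
SUB      [-5, 0]
SWAP     [0, -5]
SWAP     [-5, 0]
POP      [-5]
POP      []
PUSH 79  [79]
PUSH 5   [79, 5]
MUL      [395]
POP      []
PUSH -3  [-3]
NEG      [3]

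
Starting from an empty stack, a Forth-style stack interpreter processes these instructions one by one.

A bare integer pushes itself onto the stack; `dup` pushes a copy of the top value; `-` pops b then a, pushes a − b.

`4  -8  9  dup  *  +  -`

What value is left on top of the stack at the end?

-69

4    [4]
-8   [4, -8]
9    [4, -8, 9]
dup  [4, -8, 9, 9]
*    [4, -8, 81]
+    [4, 73]
-    [-69]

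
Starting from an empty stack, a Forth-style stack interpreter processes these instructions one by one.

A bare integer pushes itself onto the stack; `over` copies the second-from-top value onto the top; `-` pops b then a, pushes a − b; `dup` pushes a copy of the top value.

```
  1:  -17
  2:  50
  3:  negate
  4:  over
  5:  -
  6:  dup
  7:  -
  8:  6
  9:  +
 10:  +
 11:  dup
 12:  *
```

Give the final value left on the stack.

121

-17    : [-17]
50     : [-17, 50]
negate : [-17, -50]
over   : [-17, -50, -17]
-      : [-17, -33]
dup    : [-17, -33, -33]
-      : [-17, 0]
6      : [-17, 0, 6]
+      : [-17, 6]
+      : [-11]
dup    : [-11, -11]
*      : [121]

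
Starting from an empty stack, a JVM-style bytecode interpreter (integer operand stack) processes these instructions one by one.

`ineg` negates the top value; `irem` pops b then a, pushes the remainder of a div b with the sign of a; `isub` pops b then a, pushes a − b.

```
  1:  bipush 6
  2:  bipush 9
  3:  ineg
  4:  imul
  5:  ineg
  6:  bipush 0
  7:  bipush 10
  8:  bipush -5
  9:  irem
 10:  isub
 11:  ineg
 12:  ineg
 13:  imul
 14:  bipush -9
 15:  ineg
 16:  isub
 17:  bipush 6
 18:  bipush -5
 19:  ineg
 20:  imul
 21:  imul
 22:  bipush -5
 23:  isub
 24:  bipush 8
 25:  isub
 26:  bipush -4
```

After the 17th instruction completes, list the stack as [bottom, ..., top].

bipush 6   [6]
bipush 9   [6, 9]
ineg       [6, -9]
imul       [-54]
ineg       [54]
bipush 0   [54, 0]
bipush 10  [54, 0, 10]
bipush -5  [54, 0, 10, -5]
irem       [54, 0, 0]
isub       [54, 0]
ineg       [54, 0]
ineg       [54, 0]
imul       [0]
bipush -9  [0, -9]
ineg       [0, 9]
isub       [-9]
bipush 6   [-9, 6]

[-9, 6]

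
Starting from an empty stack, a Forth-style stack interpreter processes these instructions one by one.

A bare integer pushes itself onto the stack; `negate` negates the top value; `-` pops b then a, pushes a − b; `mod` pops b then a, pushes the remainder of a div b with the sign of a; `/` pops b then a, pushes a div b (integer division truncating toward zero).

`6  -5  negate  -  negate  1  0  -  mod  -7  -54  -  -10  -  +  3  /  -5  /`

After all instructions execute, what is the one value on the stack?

-3

6      -> [6]
-5     -> [6, -5]
negate -> [6, 5]
-      -> [1]
negate -> [-1]
1      -> [-1, 1]
0      -> [-1, 1, 0]
-      -> [-1, 1]
mod    -> [0]
-7     -> [0, -7]
-54    -> [0, -7, -54]
-      -> [0, 47]
-10    -> [0, 47, -10]
-      -> [0, 57]
+      -> [57]
3      -> [57, 3]
/      -> [19]
-5     -> [19, -5]
/      -> [-3]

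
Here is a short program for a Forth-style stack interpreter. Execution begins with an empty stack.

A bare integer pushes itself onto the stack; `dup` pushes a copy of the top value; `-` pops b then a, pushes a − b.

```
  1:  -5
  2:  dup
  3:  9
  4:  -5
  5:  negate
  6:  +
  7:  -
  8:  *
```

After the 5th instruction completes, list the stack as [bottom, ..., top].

-5     → [-5]
dup    → [-5, -5]
9      → [-5, -5, 9]
-5     → [-5, -5, 9, -5]
negate → [-5, -5, 9, 5]

[-5, -5, 9, 5]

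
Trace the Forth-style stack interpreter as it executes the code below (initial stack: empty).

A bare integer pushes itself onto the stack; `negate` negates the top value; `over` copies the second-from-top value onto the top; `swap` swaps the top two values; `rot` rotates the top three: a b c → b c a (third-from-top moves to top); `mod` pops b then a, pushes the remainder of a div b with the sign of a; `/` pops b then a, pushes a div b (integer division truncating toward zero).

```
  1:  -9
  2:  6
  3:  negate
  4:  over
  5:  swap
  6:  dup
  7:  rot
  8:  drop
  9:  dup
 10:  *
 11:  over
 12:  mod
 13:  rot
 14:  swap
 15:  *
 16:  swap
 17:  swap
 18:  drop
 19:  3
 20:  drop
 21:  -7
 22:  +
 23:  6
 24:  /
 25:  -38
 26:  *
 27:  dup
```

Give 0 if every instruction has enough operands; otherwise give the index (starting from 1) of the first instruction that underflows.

-9     -> -9
6      -> -9 6
negate -> -9 -6
over   -> -9 -6 -9
swap   -> -9 -9 -6
dup    -> -9 -9 -6 -6
rot    -> -9 -6 -6 -9
drop   -> -9 -6 -6
dup    -> -9 -6 -6 -6
*      -> -9 -6 36
over   -> -9 -6 36 -6
mod    -> -9 -6 0
rot    -> -6 0 -9
swap   -> -6 -9 0
*      -> -6 0
swap   -> 0 -6
swap   -> -6 0
drop   -> -6
3      -> -6 3
drop   -> -6
-7     -> -6 -7
+      -> -13
6      -> -13 6
/      -> -2
-38    -> -2 -38
*      -> 76
dup    -> 76 76

0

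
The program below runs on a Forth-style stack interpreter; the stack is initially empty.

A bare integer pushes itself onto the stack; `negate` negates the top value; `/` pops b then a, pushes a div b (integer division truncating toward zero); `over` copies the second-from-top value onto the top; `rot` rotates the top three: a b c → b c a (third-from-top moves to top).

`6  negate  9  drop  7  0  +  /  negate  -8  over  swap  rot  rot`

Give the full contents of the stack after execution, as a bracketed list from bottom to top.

6      : [6]
negate : [-6]
9      : [-6, 9]
drop   : [-6]
7      : [-6, 7]
0      : [-6, 7, 0]
+      : [-6, 7]
/      : [0]
negate : [0]
-8     : [0, -8]
over   : [0, -8, 0]
swap   : [0, 0, -8]
rot    : [0, -8, 0]
rot    : [-8, 0, 0]

[-8, 0, 0]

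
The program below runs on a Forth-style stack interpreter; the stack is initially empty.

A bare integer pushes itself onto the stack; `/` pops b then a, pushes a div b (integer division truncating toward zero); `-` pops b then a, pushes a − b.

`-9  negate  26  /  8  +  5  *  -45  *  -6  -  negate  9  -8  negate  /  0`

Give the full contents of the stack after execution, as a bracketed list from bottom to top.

-9     : [-9]
negate : [9]
26     : [9, 26]
/      : [0]
8      : [0, 8]
+      : [8]
5      : [8, 5]
*      : [40]
-45    : [40, -45]
*      : [-1800]
-6     : [-1800, -6]
-      : [-1794]
negate : [1794]
9      : [1794, 9]
-8     : [1794, 9, -8]
negate : [1794, 9, 8]
/      : [1794, 1]
0      : [1794, 1, 0]

[1794, 1, 0]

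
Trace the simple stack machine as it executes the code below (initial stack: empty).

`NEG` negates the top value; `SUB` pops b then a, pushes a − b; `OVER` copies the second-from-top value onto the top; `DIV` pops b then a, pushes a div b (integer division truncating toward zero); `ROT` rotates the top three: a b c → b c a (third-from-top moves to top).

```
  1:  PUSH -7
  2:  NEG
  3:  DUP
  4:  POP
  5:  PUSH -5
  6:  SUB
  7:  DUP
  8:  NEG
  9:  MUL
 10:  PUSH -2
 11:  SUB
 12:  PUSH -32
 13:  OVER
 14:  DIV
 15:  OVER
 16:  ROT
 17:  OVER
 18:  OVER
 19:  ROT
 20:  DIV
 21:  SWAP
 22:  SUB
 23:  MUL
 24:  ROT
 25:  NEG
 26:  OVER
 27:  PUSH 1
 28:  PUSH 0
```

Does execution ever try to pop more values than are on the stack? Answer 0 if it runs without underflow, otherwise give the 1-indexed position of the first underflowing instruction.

24

PUSH -7  → [-7]
NEG      → [7]
DUP      → [7, 7]
POP      → [7]
PUSH -5  → [7, -5]
SUB      → [12]
DUP      → [12, 12]
NEG      → [12, -12]
MUL      → [-144]
PUSH -2  → [-144, -2]
SUB      → [-142]
PUSH -32 → [-142, -32]
OVER     → [-142, -32, -142]
DIV      → [-142, 0]
OVER     → [-142, 0, -142]
ROT      → [0, -142, -142]
OVER     → [0, -142, -142, -142]
OVER     → [0, -142, -142, -142, -142]
ROT      → [0, -142, -142, -142, -142]
DIV      → [0, -142, -142, 1]
SWAP     → [0, -142, 1, -142]
SUB      → [0, -142, 143]
MUL      → [0, -20306]
ROT  — needs 3 operands, stack has 2 → underflow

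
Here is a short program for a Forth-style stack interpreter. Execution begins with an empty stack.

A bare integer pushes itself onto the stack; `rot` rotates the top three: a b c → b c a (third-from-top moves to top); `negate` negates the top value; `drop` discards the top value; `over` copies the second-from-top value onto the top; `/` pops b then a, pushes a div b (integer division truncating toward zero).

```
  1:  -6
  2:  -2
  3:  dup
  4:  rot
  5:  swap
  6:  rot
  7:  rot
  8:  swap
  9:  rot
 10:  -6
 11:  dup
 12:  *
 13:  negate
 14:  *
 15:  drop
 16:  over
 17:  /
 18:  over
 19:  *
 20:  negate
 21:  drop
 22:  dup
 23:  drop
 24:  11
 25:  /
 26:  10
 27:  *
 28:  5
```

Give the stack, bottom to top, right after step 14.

-6     → [-6]
-2     → [-6, -2]
dup    → [-6, -2, -2]
rot    → [-2, -2, -6]
swap   → [-2, -6, -2]
rot    → [-6, -2, -2]
rot    → [-2, -2, -6]
swap   → [-2, -6, -2]
rot    → [-6, -2, -2]
-6     → [-6, -2, -2, -6]
dup    → [-6, -2, -2, -6, -6]
*      → [-6, -2, -2, 36]
negate → [-6, -2, -2, -36]
*      → [-6, -2, 72]

[-6, -2, 72]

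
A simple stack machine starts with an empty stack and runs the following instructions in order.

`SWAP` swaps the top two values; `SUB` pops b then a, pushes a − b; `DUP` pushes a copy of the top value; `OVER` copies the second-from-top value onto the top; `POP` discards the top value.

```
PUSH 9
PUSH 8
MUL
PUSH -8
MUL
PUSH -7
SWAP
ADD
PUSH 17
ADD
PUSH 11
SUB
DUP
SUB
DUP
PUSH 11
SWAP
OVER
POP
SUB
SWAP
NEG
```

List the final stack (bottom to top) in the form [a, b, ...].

PUSH 9  : 9
PUSH 8  : 9 8
MUL     : 72
PUSH -8 : 72 -8
MUL     : -576
PUSH -7 : -576 -7
SWAP    : -7 -576
ADD     : -583
PUSH 17 : -583 17
ADD     : -566
PUSH 11 : -566 11
SUB     : -577
DUP     : -577 -577
SUB     : 0
DUP     : 0 0
PUSH 11 : 0 0 11
SWAP    : 0 11 0
OVER    : 0 11 0 11
POP     : 0 11 0
SUB     : 0 11
SWAP    : 11 0
NEG     : 11 0

[11, 0]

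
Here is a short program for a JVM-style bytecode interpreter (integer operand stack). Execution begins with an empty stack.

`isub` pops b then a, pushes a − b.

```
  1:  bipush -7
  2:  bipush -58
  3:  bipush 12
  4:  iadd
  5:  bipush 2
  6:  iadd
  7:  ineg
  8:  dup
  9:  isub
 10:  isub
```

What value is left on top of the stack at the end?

bipush -7   -7
bipush -58  -7 -58
bipush 12   -7 -58 12
iadd        -7 -46
bipush 2    -7 -46 2
iadd        -7 -44
ineg        -7 44
dup         -7 44 44
isub        -7 0
isub        -7

-7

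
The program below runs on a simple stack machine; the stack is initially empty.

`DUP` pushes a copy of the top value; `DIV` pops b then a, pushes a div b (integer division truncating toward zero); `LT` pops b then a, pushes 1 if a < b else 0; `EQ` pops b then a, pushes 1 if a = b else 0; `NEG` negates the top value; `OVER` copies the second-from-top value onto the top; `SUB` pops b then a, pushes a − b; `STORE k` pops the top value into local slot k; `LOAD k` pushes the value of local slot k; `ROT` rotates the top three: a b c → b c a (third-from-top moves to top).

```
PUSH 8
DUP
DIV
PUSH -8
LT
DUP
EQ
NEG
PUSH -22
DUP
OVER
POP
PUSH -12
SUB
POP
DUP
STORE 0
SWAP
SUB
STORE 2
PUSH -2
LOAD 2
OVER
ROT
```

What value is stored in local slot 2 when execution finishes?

-21

PUSH 8   → 8
DUP      → 8 8
DIV      → 1
PUSH -8  → 1 -8
LT       → 0
DUP      → 0 0
EQ       → 1
NEG      → -1
PUSH -22 → -1 -22
DUP      → -1 -22 -22
OVER     → -1 -22 -22 -22
POP      → -1 -22 -22
PUSH -12 → -1 -22 -22 -12
SUB      → -1 -22 -10
POP      → -1 -22
DUP      → -1 -22 -22
STORE 0  → -1 -22
SWAP     → -22 -1
SUB      → -21
STORE 2  → (empty)
PUSH -2  → -2
LOAD 2   → -2 -21
OVER     → -2 -21 -2
ROT      → -21 -2 -2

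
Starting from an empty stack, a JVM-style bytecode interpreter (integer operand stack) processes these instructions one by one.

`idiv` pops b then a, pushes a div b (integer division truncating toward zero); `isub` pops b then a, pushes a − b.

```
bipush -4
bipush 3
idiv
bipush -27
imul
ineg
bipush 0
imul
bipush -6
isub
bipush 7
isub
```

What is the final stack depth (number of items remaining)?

bipush -4  → -4
bipush 3   → -4 3
idiv       → -1
bipush -27 → -1 -27
imul       → 27
ineg       → -27
bipush 0   → -27 0
imul       → 0
bipush -6  → 0 -6
isub       → 6
bipush 7   → 6 7
isub       → -1

1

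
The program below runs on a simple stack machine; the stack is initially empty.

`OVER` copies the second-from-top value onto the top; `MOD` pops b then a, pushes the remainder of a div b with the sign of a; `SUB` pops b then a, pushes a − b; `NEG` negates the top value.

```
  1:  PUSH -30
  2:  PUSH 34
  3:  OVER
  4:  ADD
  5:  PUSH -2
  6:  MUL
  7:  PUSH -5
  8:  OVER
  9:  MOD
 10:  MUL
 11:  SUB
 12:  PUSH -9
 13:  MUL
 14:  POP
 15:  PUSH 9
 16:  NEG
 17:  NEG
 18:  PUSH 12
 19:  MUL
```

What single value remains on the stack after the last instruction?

108

PUSH -30 → -30
PUSH 34  → -30 34
OVER     → -30 34 -30
ADD      → -30 4
PUSH -2  → -30 4 -2
MUL      → -30 -8
PUSH -5  → -30 -8 -5
OVER     → -30 -8 -5 -8
MOD      → -30 -8 -5
MUL      → -30 40
SUB      → -70
PUSH -9  → -70 -9
MUL      → 630
POP      → (empty)
PUSH 9   → 9
NEG      → -9
NEG      → 9
PUSH 12  → 9 12
MUL      → 108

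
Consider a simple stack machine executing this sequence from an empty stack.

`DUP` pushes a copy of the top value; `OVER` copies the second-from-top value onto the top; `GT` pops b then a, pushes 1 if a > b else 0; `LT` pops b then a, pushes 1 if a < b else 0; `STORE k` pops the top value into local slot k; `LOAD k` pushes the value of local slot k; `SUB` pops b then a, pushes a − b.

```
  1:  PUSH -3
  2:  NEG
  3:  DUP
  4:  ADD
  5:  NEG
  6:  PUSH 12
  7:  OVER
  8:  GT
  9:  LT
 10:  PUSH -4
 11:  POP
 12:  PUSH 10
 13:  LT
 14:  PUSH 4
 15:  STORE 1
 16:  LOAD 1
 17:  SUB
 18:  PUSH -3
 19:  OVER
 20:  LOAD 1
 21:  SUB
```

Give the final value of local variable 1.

PUSH -3  -3
NEG      3
DUP      3 3
ADD      6
NEG      -6
PUSH 12  -6 12
OVER     -6 12 -6
GT       -6 1
LT       1
PUSH -4  1 -4
POP      1
PUSH 10  1 10
LT       1
PUSH 4   1 4
STORE 1  1
LOAD 1   1 4
SUB      -3
PUSH -3  -3 -3
OVER     -3 -3 -3
LOAD 1   -3 -3 -3 4
SUB      -3 -3 -7

4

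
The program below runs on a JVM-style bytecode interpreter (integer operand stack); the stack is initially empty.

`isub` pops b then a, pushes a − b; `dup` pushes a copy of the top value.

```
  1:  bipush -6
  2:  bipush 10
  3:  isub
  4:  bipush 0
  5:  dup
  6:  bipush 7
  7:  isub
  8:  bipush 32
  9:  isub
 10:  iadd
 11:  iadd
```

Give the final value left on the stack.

bipush -6 → [-6]
bipush 10 → [-6, 10]
isub      → [-16]
bipush 0  → [-16, 0]
dup       → [-16, 0, 0]
bipush 7  → [-16, 0, 0, 7]
isub      → [-16, 0, -7]
bipush 32 → [-16, 0, -7, 32]
isub      → [-16, 0, -39]
iadd      → [-16, -39]
iadd      → [-55]

-55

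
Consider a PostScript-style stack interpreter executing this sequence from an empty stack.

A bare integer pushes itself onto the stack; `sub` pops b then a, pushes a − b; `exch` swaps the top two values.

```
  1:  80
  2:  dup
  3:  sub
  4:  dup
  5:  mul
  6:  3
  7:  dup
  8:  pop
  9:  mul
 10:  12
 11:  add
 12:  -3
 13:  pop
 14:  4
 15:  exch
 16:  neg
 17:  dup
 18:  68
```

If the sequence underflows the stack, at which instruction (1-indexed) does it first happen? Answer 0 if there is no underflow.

0

80    [80]
dup   [80, 80]
sub   [0]
dup   [0, 0]
mul   [0]
3     [0, 3]
dup   [0, 3, 3]
pop   [0, 3]
mul   [0]
12    [0, 12]
add   [12]
-3    [12, -3]
pop   [12]
4     [12, 4]
exch  [4, 12]
neg   [4, -12]
dup   [4, -12, -12]
68    [4, -12, -12, 68]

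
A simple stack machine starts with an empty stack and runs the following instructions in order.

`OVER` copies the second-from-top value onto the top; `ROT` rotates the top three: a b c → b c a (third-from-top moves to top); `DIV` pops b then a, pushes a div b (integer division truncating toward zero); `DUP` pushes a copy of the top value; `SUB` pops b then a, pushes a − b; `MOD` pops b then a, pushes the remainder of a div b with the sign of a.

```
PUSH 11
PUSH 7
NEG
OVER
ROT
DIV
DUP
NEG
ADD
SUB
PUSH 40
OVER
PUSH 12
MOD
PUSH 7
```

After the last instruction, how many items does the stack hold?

4

PUSH 11  11
PUSH 7   11 7
NEG      11 -7
OVER     11 -7 11
ROT      -7 11 11
DIV      -7 1
DUP      -7 1 1
NEG      -7 1 -1
ADD      -7 0
SUB      -7
PUSH 40  -7 40
OVER     -7 40 -7
PUSH 12  -7 40 -7 12
MOD      -7 40 -7
PUSH 7   -7 40 -7 7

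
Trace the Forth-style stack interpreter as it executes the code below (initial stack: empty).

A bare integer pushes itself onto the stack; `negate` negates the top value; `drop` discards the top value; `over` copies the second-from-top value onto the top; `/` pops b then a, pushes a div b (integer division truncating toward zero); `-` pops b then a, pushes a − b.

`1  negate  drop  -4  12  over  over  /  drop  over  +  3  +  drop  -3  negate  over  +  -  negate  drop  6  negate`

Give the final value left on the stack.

1      : [1]
negate : [-1]
drop   : []
-4     : [-4]
12     : [-4, 12]
over   : [-4, 12, -4]
over   : [-4, 12, -4, 12]
/      : [-4, 12, 0]
drop   : [-4, 12]
over   : [-4, 12, -4]
+      : [-4, 8]
3      : [-4, 8, 3]
+      : [-4, 11]
drop   : [-4]
-3     : [-4, -3]
negate : [-4, 3]
over   : [-4, 3, -4]
+      : [-4, -1]
-      : [-3]
negate : [3]
drop   : []
6      : [6]
negate : [-6]

-6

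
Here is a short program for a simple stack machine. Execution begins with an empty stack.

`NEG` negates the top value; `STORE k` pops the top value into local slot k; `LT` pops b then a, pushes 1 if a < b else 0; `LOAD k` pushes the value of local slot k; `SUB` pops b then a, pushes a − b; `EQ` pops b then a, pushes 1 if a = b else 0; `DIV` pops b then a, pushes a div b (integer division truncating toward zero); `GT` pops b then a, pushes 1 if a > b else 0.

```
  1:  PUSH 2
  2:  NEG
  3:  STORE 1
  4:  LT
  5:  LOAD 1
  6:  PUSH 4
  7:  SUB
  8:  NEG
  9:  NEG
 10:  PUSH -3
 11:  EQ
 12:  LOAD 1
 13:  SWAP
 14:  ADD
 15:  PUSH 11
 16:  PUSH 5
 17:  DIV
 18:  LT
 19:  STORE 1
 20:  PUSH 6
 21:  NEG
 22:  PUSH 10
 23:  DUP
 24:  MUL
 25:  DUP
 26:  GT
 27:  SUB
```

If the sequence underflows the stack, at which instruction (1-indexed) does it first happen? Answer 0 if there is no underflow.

PUSH 2  -> [2]
NEG     -> [-2]
STORE 1 -> []
LT  — needs 2 operands, stack has 0 → underflow

4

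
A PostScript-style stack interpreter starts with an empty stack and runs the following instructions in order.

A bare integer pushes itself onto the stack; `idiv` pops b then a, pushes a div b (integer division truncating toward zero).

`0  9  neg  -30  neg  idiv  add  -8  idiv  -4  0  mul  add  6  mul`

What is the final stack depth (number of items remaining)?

0     [0]
9     [0, 9]
neg   [0, -9]
-30   [0, -9, -30]
neg   [0, -9, 30]
idiv  [0, 0]
add   [0]
-8    [0, -8]
idiv  [0]
-4    [0, -4]
0     [0, -4, 0]
mul   [0, 0]
add   [0]
6     [0, 6]
mul   [0]

1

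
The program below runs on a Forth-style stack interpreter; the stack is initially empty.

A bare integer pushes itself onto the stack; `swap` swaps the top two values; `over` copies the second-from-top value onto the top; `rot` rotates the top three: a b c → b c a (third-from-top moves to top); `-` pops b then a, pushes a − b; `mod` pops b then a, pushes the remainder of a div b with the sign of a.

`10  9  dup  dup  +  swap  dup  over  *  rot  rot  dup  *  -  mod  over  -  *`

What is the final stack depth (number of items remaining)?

1

10   → [10]
9    → [10, 9]
dup  → [10, 9, 9]
dup  → [10, 9, 9, 9]
+    → [10, 9, 18]
swap → [10, 18, 9]
dup  → [10, 18, 9, 9]
over → [10, 18, 9, 9, 9]
*    → [10, 18, 9, 81]
rot  → [10, 9, 81, 18]
rot  → [10, 81, 18, 9]
dup  → [10, 81, 18, 9, 9]
*    → [10, 81, 18, 81]
-    → [10, 81, -63]
mod  → [10, 18]
over → [10, 18, 10]
-    → [10, 8]
*    → [80]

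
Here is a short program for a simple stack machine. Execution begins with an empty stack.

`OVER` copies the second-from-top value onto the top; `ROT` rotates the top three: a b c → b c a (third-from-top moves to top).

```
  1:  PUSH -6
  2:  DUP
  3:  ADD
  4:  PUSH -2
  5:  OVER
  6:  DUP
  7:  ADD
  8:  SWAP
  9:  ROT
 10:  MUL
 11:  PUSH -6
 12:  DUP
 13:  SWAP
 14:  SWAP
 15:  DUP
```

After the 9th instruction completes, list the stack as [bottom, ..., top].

PUSH -6 -> -6
DUP     -> -6 -6
ADD     -> -12
PUSH -2 -> -12 -2
OVER    -> -12 -2 -12
DUP     -> -12 -2 -12 -12
ADD     -> -12 -2 -24
SWAP    -> -12 -24 -2
ROT     -> -24 -2 -12

[-24, -2, -12]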